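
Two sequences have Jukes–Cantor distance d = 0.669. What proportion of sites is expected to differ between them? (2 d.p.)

p = (3/4)(1 − e^(−4d/3)) = 0.75 × (1 − e^(-0.892)) = 0.75 × (1 − 0.409835) = 0.442624.

0.44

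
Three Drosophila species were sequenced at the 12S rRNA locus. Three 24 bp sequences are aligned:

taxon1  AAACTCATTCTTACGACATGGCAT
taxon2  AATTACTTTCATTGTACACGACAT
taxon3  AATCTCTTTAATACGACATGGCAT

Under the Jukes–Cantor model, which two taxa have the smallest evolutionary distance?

taxon1–taxon2: 10/24 differ, p = 0.417, d = 0.608.
taxon1–taxon3: 4/24 differ, p = 0.167, d = 0.188.
taxon2–taxon3: 8/24 differ, p = 0.333, d = 0.441.
The smallest distance is between taxon1 and taxon3.

taxon1 and taxon3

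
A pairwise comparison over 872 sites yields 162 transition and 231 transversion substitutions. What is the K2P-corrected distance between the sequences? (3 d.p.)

0.695

P = 162/872 ≈ 0.18578 and Q = 231/872 ≈ 0.264908.
Under the Kimura two-parameter model, d = −½ ln(1 − 2P − Q) − ¼ ln(1 − 2Q).
1 − 2P − Q = 0.363532, giving −½ ln(0.363532) = 0.505944.
1 − 2Q = 0.470184, giving −¼ ln(0.470184) = 0.188658.
d = 0.505944 + 0.188658 = 0.694602.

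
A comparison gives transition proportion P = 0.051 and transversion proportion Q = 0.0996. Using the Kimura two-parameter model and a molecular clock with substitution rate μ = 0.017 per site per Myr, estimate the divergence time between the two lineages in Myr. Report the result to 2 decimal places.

Under the Kimura two-parameter model, d = −½ ln(1 − 2P − Q) − ¼ ln(1 − 2Q).
1 − 2P − Q = 0.7984, giving −½ ln(0.7984) = 0.112573.
1 − 2Q = 0.8008, giving −¼ ln(0.8008) = 0.055536.
d = 0.112573 + 0.055536 = 0.168109.
Under a molecular clock d = 2μt, so t = d/(2μ) = 0.168109 / (2 × 0.017) = 4.94 Myr.

4.94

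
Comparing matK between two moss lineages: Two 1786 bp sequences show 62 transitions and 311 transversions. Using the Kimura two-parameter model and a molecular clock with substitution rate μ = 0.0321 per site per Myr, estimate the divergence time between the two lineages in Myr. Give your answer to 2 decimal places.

P = 62/1786 ≈ 0.034714 and Q = 311/1786 ≈ 0.174132.
Under the Kimura two-parameter model, d = −½ ln(1 − 2P − Q) − ¼ ln(1 − 2Q).
1 − 2P − Q = 0.75644, giving −½ ln(0.75644) = 0.139566.
1 − 2Q = 0.651736, giving −¼ ln(0.651736) = 0.107029.
d = 0.139566 + 0.107029 = 0.246595.
Under a molecular clock d = 2μt, so t = d/(2μ) = 0.246595 / (2 × 0.0321) = 3.84 Myr.

3.84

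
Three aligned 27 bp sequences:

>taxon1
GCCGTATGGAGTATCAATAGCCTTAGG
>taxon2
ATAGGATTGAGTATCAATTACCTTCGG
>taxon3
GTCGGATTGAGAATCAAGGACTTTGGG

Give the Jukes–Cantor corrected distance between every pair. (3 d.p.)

taxon1–taxon2: 8/27 sites differ → p ≈ 0.296296, d = −0.75 ln(1 − 0.395061) = 0.376971 ≈ 0.377.
taxon1–taxon3: 9/27 sites differ → p ≈ 0.333333, d = −0.75 ln(1 − 0.444444) = 0.440839 ≈ 0.441.
taxon2–taxon3: 7/27 sites differ → p ≈ 0.259259, d = −0.75 ln(1 − 0.345679) = 0.318118 ≈ 0.318.

d(taxon1,taxon2) = 0.377, d(taxon1,taxon3) = 0.441, d(taxon2,taxon3) = 0.318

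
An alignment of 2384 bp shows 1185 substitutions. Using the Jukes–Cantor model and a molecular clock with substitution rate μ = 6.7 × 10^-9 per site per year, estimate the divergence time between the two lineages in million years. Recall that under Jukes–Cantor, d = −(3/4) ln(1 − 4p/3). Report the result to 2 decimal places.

60.84

p = 1185/2384 ≈ 0.497064.
d = −(3/4) ln(1 − 4p/3) = −0.75 ln(1 − 0.662752) = −0.75 ln(0.337248)
  = −0.75 × (-1.086937) = 0.815203 substitutions/site.
Under a molecular clock d = 2μt, so t = d/(2μ) = 0.815203 / (2 × 6.7 × 10^-9) = 60.84 million years.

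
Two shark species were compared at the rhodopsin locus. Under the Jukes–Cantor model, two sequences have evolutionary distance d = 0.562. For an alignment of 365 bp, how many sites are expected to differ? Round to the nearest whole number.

144

Invert JC69: p = (3/4)(1 − e^(−4d/3)) = 0.75 × (1 − e^(-0.749333)) = 0.75 × (1 − 0.472682) = 0.395489.
Expected differing sites = pL ≈ 0.395489 × 365 = 144.353485 ≈ 144.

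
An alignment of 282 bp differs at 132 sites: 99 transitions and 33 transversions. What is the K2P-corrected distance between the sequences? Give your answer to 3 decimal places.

0.922

P = 99/282 ≈ 0.351064 and Q = 33/282 ≈ 0.117021.
Under the Kimura two-parameter model, d = −½ ln(1 − 2P − Q) − ¼ ln(1 − 2Q).
1 − 2P − Q = 0.180851, giving −½ ln(0.180851) = 0.855041.
1 − 2Q = 0.765958, giving −¼ ln(0.765958) = 0.066657.
d = 0.855041 + 0.066657 = 0.921698.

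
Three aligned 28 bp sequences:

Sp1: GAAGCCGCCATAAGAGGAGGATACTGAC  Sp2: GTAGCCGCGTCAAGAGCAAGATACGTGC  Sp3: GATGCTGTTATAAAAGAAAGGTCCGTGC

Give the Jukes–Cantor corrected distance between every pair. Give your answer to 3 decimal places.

Sp1–Sp2: 9/28 sites differ → p ≈ 0.321429, d = −0.75 ln(1 − 0.428572) = 0.419713 ≈ 0.420.
Sp1–Sp3: 12/28 sites differ → p ≈ 0.428571, d = −0.75 ln(1 − 0.571428) = 0.635472 ≈ 0.635.
Sp2–Sp3: 11/28 sites differ → p ≈ 0.392857, d = −0.75 ln(1 − 0.523809) = 0.556452 ≈ 0.556.

d(Sp1,Sp2) = 0.420, d(Sp1,Sp3) = 0.635, d(Sp2,Sp3) = 0.556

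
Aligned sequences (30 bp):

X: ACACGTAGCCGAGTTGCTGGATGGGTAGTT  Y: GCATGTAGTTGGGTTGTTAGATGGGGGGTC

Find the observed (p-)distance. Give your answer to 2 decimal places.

The sequences differ at 10 of 30 positions (sites 1, 4, 9, 10, 12, 17, 19, 26, 27, 30).
p = 10/30 = 0.333333… ≈ 0.33 (to 2 d.p.).

0.33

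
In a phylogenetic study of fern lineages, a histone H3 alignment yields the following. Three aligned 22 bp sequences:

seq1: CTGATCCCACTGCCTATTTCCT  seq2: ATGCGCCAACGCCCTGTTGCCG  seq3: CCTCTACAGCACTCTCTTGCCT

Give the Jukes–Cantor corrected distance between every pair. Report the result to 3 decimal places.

d(seq1,seq2) = 0.591, d(seq1,seq3) = 0.824, d(seq2,seq3) = 0.699

seq1–seq2: 9/22 sites differ → p ≈ 0.409091, d = −0.75 ln(1 − 0.545455) = 0.591344 ≈ 0.591.
seq1–seq3: 11/22 sites differ → p = 0.5, d = −0.75 ln(1 − 0.666667) = 0.823960 ≈ 0.824.
seq2–seq3: 10/22 sites differ → p ≈ 0.454545, d = −0.75 ln(1 − 0.60606) = 0.698667 ≈ 0.699.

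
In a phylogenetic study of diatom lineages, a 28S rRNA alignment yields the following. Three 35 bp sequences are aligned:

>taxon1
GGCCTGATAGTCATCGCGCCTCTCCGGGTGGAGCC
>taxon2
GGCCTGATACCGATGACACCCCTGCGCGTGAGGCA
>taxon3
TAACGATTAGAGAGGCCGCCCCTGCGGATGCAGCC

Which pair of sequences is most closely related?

taxon1–taxon2: 12/35 differ, p = 0.343, d = 0.458.
taxon1–taxon3: 15/35 differ, p = 0.429, d = 0.635.
taxon2–taxon3: 16/35 differ, p = 0.457, d = 0.705.
The smallest distance is between taxon1 and taxon2.

taxon1 and taxon2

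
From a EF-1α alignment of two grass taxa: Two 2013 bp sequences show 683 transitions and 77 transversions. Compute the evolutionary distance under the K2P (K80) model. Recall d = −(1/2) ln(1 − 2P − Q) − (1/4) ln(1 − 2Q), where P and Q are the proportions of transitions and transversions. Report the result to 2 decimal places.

0.65

P = 683/2013 ≈ 0.339295 and Q = 77/2013 ≈ 0.038251.
Under the Kimura two-parameter model, d = −½ ln(1 − 2P − Q) − ¼ ln(1 − 2Q).
1 − 2P − Q = 0.283159, giving −½ ln(0.283159) = 0.630873.
1 − 2Q = 0.923498, giving −¼ ln(0.923498) = 0.019897.
d = 0.630873 + 0.019897 = 0.650770.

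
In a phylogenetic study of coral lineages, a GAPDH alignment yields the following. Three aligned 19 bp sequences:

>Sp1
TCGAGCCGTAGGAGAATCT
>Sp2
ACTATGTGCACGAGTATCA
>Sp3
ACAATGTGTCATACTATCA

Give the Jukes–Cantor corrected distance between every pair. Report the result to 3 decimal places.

Sp1–Sp2: 9/19 sites differ → p ≈ 0.473684, d = −0.75 ln(1 − 0.631579) = 0.748897 ≈ 0.749.
Sp1–Sp3: 11/19 sites differ → p ≈ 0.578947, d = −0.75 ln(1 − 0.771929) = 1.108574 ≈ 1.109.
Sp2–Sp3: 6/19 sites differ → p ≈ 0.315789, d = −0.75 ln(1 − 0.421052) = 0.409907 ≈ 0.410.

d(Sp1,Sp2) = 0.749, d(Sp1,Sp3) = 1.109, d(Sp2,Sp3) = 0.410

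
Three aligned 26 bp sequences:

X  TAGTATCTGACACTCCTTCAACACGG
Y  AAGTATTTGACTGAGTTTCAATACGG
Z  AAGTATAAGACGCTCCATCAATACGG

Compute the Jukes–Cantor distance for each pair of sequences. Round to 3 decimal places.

X–Y: 8/26 sites differ → p ≈ 0.307692, d = −0.75 ln(1 − 0.410256) = 0.396050 ≈ 0.396.
X–Z: 6/26 sites differ → p ≈ 0.230769, d = −0.75 ln(1 − 0.307692) = 0.275793 ≈ 0.276.
Y–Z: 8/26 sites differ → p ≈ 0.307692, d = −0.75 ln(1 − 0.410256) = 0.396050 ≈ 0.396.

d(X,Y) = 0.396, d(X,Z) = 0.276, d(Y,Z) = 0.396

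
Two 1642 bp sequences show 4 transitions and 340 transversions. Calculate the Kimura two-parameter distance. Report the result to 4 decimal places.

0.2528

P = 4/1642 ≈ 0.002436 and Q = 340/1642 ≈ 0.207065.
Under the Kimura two-parameter model, d = −½ ln(1 − 2P − Q) − ¼ ln(1 − 2Q).
1 − 2P − Q = 0.788063, giving −½ ln(0.788063) = 0.119089.
1 − 2Q = 0.58587, giving −¼ ln(0.58587) = 0.133664.
d = 0.119089 + 0.133664 = 0.252753.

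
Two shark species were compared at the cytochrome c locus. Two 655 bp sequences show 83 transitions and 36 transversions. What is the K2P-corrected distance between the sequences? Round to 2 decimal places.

0.21

P = 83/655 ≈ 0.126718 and Q = 36/655 ≈ 0.054962.
Under the Kimura two-parameter model, d = −½ ln(1 − 2P − Q) − ¼ ln(1 − 2Q).
1 − 2P − Q = 0.691602, giving −½ ln(0.691602) = 0.184372.
1 − 2Q = 0.890076, giving −¼ ln(0.890076) = 0.029112.
d = 0.184372 + 0.029112 = 0.213484.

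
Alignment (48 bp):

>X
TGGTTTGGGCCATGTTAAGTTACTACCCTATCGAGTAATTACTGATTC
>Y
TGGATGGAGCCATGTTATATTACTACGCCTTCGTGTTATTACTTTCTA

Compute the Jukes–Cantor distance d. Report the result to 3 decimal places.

The sequences differ at 14 of 48 sites, so p = 14/48 ≈ 0.291667.
d = −(3/4) ln(1 − 4p/3) = −0.75 ln(1 − 0.388889) = −0.75 ln(0.611111)
  = −0.75 × (-0.492477) = 0.369358 substitutions/site.

0.369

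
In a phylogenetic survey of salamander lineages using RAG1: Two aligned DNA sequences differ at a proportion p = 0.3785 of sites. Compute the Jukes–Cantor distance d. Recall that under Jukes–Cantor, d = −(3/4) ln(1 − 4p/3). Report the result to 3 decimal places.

d = −(3/4) ln(1 − 4p/3) = −0.75 ln(1 − 0.504667) = −0.75 ln(0.495333)
  = −0.75 × (-0.702525) = 0.526894 substitutions/site.

0.527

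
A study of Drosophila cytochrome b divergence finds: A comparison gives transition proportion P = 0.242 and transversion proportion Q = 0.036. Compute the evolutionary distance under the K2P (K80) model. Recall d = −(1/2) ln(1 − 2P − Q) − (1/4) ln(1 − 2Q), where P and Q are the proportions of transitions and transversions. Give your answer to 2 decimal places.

Under the Kimura two-parameter model, d = −½ ln(1 − 2P − Q) − ¼ ln(1 − 2Q).
1 − 2P − Q = 0.48, giving −½ ln(0.48) = 0.366985.
1 − 2Q = 0.928, giving −¼ ln(0.928) = 0.018681.
d = 0.366985 + 0.018681 = 0.385666.

0.39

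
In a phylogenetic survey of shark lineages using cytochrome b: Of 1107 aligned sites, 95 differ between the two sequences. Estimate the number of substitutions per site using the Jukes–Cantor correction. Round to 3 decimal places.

0.091

p = 95/1107 ≈ 0.085818.
d = −(3/4) ln(1 − 4p/3) = −0.75 ln(1 − 0.114424) = −0.75 ln(0.885576)
  = −0.75 × (-0.121517) = 0.091138 substitutions/site.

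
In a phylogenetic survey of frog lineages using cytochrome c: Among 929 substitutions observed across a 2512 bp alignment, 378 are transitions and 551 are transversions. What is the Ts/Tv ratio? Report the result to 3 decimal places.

R = 378/551 = 0.686025… ≈ 0.686 (to 3 d.p.).

0.686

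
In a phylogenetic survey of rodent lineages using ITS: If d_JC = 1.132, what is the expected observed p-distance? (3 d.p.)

p = (3/4)(1 − e^(−4d/3)) = 0.75 × (1 − e^(-1.509333)) = 0.75 × (1 − 0.221057) = 0.584207.

0.584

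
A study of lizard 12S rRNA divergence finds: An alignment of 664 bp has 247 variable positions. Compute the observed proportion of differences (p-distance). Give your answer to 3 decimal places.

p = 247/664 = 0.371987… ≈ 0.372 (to 3 d.p.).

0.372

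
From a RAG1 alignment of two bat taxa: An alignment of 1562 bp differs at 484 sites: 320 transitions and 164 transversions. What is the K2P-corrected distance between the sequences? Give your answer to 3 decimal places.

0.420

P = 320/1562 ≈ 0.204866 and Q = 164/1562 ≈ 0.104994.
Under the Kimura two-parameter model, d = −½ ln(1 − 2P − Q) − ¼ ln(1 − 2Q).
1 − 2P − Q = 0.485274, giving −½ ln(0.485274) = 0.361521.
1 − 2Q = 0.790012, giving −¼ ln(0.790012) = 0.058927.
d = 0.361521 + 0.058927 = 0.420448.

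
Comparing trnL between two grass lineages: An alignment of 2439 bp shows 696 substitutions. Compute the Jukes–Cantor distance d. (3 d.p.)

0.359

p = 696/2439 ≈ 0.285363.
d = −(3/4) ln(1 − 4p/3) = −0.75 ln(1 − 0.380484) = −0.75 ln(0.619516)
  = −0.75 × (-0.478817) = 0.359113 substitutions/site.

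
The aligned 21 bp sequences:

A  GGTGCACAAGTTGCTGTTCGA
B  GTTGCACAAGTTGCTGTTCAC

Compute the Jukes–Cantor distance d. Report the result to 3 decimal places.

0.158

The sequences differ at 3 of 21 sites (2, 20, 21), so p = 3/21 ≈ 0.142857.
d = −(3/4) ln(1 − 4p/3) = −0.75 ln(1 − 0.190476) = −0.75 ln(0.809524)
  = −0.75 × (-0.211309) = 0.158482 substitutions/site.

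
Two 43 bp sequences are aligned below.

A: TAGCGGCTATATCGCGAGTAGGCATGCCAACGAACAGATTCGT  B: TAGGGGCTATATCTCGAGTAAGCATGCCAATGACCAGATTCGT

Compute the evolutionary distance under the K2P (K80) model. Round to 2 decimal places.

0.13

Of 43 sites, 2 differences are transitions and 3 are transversions, so P = 2/43 ≈ 0.046512 and Q = 3/43 ≈ 0.069767.
Under the Kimura two-parameter model, d = −½ ln(1 − 2P − Q) − ¼ ln(1 − 2Q).
1 − 2P − Q = 0.837209, giving −½ ln(0.837209) = 0.088841.
1 − 2Q = 0.860466, giving −¼ ln(0.860466) = 0.037570.
d = 0.088841 + 0.037570 = 0.126411.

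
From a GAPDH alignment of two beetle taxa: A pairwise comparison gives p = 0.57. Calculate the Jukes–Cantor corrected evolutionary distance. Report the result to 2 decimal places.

1.07

d = −(3/4) ln(1 − 4p/3) = −0.75 ln(1 − 0.76) = −0.75 ln(0.24)
  = −0.75 × (-1.427116) = 1.070337 substitutions/site.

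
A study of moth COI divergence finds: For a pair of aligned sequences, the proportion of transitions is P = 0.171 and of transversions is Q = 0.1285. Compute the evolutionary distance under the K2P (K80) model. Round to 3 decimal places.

0.392

Under the Kimura two-parameter model, d = −½ ln(1 − 2P − Q) − ¼ ln(1 − 2Q).
1 − 2P − Q = 0.5295, giving −½ ln(0.5295) = 0.317911.
1 − 2Q = 0.743, giving −¼ ln(0.743) = 0.074265.
d = 0.317911 + 0.074265 = 0.392176.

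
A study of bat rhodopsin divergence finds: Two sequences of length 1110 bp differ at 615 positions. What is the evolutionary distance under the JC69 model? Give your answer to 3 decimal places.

1.007

p = 615/1110 ≈ 0.554054.
d = −(3/4) ln(1 − 4p/3) = −0.75 ln(1 − 0.738739) = −0.75 ln(0.261261)
  = −0.75 × (-1.342235) = 1.006676 substitutions/site.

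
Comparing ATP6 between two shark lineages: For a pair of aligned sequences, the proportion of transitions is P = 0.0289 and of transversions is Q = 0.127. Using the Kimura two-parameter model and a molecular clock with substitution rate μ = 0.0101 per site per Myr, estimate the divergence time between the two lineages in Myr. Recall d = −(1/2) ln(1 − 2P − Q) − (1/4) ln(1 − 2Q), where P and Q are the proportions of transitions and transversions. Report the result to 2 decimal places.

8.68

Under the Kimura two-parameter model, d = −½ ln(1 − 2P − Q) − ¼ ln(1 − 2Q).
1 − 2P − Q = 0.8152, giving −½ ln(0.8152) = 0.102161.
1 − 2Q = 0.746, giving −¼ ln(0.746) = 0.073257.
d = 0.102161 + 0.073257 = 0.175418.
Under a molecular clock d = 2μt, so t = d/(2μ) = 0.175418 / (2 × 0.0101) = 8.68 Myr.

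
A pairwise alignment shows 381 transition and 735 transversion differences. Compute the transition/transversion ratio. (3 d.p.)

R = 381/735 = 0.518367… ≈ 0.518 (to 3 d.p.).

0.518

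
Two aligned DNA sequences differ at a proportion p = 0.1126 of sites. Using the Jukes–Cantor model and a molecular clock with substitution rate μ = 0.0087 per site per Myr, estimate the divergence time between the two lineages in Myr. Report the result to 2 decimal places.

d = −(3/4) ln(1 − 4p/3) = −0.75 ln(1 − 0.150133) = −0.75 ln(0.849867)
  = −0.75 × (-0.162675) = 0.122006 substitutions/site.
Under a molecular clock d = 2μt, so t = d/(2μ) = 0.122006 / (2 × 0.0087) = 7.01 Myr.

7.01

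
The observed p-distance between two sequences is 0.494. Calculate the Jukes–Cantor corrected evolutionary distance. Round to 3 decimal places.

d = −(3/4) ln(1 − 4p/3) = −0.75 ln(1 − 0.658667) = −0.75 ln(0.341333)
  = −0.75 × (-1.074897) = 0.806173 substitutions/site.

0.806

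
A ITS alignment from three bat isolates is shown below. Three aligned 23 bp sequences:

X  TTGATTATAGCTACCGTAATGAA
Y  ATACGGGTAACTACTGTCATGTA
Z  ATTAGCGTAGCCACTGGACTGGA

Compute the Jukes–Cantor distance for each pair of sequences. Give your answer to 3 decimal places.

d(X,Y) = 0.650, d(X,Z) = 0.650, d(Y,Z) = 0.553

X–Y: 10/23 sites differ → p ≈ 0.434783, d = −0.75 ln(1 − 0.579711) = 0.650110 ≈ 0.650.
X–Z: 10/23 sites differ → p ≈ 0.434783, d = −0.75 ln(1 − 0.579711) = 0.650110 ≈ 0.650.
Y–Z: 9/23 sites differ → p ≈ 0.391304, d = −0.75 ln(1 − 0.521739) = 0.553199 ≈ 0.553.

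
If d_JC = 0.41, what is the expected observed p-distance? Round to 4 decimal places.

0.3158

p = (3/4)(1 − e^(−4d/3)) = 0.75 × (1 − e^(-0.546667)) = 0.75 × (1 − 0.578876) = 0.315843.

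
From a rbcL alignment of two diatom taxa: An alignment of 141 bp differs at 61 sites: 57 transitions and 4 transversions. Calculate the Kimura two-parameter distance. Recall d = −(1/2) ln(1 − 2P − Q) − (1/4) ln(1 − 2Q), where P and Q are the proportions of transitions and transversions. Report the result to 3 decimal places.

0.921

P = 57/141 ≈ 0.404255 and Q = 4/141 ≈ 0.028369.
Under the Kimura two-parameter model, d = −½ ln(1 − 2P − Q) − ¼ ln(1 − 2Q).
1 − 2P − Q = 0.163121, giving −½ ln(0.163121) = 0.906632.
1 − 2Q = 0.943262, giving −¼ ln(0.943262) = 0.014603.
d = 0.906632 + 0.014603 = 0.921235.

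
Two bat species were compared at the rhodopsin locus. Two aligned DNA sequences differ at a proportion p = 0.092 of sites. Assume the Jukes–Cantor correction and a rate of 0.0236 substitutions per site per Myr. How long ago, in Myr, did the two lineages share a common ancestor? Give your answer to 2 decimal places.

2.08

d = −(3/4) ln(1 − 4p/3) = −0.75 ln(1 − 0.122667) = −0.75 ln(0.877333)
  = −0.75 × (-0.130869) = 0.098152 substitutions/site.
Under a molecular clock d = 2μt, so t = d/(2μ) = 0.098152 / (2 × 0.0236) = 2.08 Myr.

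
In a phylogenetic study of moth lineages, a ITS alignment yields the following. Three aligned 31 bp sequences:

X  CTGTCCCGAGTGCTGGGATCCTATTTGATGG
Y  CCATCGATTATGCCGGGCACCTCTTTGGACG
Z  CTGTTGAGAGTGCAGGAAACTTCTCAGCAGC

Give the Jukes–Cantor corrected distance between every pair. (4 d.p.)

d(X,Y) = 0.6913, d(X,Z) = 0.6143, d(Y,Z) = 0.7771

X–Y: 14/31 sites differ → p ≈ 0.451613, d = −0.75 ln(1 − 0.602151) = 0.691262 ≈ 0.6913.
X–Z: 13/31 sites differ → p ≈ 0.419355, d = −0.75 ln(1 − 0.55914) = 0.614271 ≈ 0.6143.
Y–Z: 15/31 sites differ → p ≈ 0.483871, d = −0.75 ln(1 − 0.645161) = 0.777068 ≈ 0.7771.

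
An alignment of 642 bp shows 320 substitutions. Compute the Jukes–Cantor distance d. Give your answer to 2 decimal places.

0.82

p = 320/642 ≈ 0.498442.
d = −(3/4) ln(1 − 4p/3) = −0.75 ln(1 − 0.664589) = −0.75 ln(0.335411)
  = −0.75 × (-1.092399) = 0.819299 substitutions/site.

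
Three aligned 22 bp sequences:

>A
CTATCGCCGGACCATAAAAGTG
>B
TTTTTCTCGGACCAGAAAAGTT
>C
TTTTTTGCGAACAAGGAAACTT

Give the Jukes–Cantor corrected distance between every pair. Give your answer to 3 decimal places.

A–B: 7/22 sites differ → p ≈ 0.318182, d = −0.75 ln(1 − 0.424243) = 0.414052 ≈ 0.414.
A–C: 11/22 sites differ → p = 0.5, d = −0.75 ln(1 − 0.666667) = 0.823960 ≈ 0.824.
B–C: 6/22 sites differ → p ≈ 0.272727, d = −0.75 ln(1 − 0.363636) = 0.338988 ≈ 0.339.

d(A,B) = 0.414, d(A,C) = 0.824, d(B,C) = 0.339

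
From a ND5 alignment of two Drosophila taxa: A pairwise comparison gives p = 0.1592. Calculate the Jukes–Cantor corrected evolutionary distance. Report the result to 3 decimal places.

d = −(3/4) ln(1 − 4p/3) = −0.75 ln(1 − 0.212267) = −0.75 ln(0.787733)
  = −0.75 × (-0.238596) = 0.178947 substitutions/site.

0.179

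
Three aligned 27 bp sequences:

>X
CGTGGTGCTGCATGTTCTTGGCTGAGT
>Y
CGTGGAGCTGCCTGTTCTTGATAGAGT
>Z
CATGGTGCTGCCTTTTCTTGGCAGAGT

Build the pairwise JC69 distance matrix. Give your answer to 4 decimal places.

X–Y: 5/27 sites differ → p ≈ 0.185185, d = −0.75 ln(1 − 0.246913) = 0.212681 ≈ 0.2127.
X–Z: 4/27 sites differ → p ≈ 0.148148, d = −0.75 ln(1 − 0.197531) = 0.165047 ≈ 0.1650.
Y–Z: 5/27 sites differ → p ≈ 0.185185, d = −0.75 ln(1 − 0.246913) = 0.212681 ≈ 0.2127.

d(X,Y) = 0.2127, d(X,Z) = 0.1650, d(Y,Z) = 0.2127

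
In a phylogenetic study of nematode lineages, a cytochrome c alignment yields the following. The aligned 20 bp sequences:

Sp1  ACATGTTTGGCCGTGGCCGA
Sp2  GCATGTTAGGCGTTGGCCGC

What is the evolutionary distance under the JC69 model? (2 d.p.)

0.30

The sequences differ at 5 of 20 sites (1, 8, 12, 13, 20), so p = 5/20 = 0.25.
d = −(3/4) ln(1 − 4p/3) = −0.75 ln(1 − 0.333333) = −0.75 ln(0.666667)
  = −0.75 × (-0.405465) = 0.304099 substitutions/site.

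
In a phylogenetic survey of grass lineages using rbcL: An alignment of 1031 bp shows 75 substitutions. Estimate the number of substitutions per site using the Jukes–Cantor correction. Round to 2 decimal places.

p = 75/1031 ≈ 0.072745.
d = −(3/4) ln(1 − 4p/3) = −0.75 ln(1 − 0.096993) = −0.75 ln(0.903007)
  = −0.75 × (-0.102025) = 0.076519 substitutions/site.

0.08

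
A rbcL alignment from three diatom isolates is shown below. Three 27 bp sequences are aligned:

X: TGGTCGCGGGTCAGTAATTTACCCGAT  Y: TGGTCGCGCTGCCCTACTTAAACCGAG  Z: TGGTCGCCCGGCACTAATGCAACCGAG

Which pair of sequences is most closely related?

X–Y: 9/27 differ, p = 0.333, d = 0.441.
X–Z: 8/27 differ, p = 0.296, d = 0.377.
Y–Z: 6/27 differ, p = 0.222, d = 0.264.
The smallest distance is between Y and Z.

Y and Z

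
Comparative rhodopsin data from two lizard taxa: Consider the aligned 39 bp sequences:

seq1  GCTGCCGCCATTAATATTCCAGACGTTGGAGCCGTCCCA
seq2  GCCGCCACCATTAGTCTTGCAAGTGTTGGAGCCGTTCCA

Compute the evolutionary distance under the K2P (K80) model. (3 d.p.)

Of 39 sites, 7 differences are transitions and 2 are transversions, so P = 7/39 ≈ 0.179487 and Q = 2/39 ≈ 0.051282.
Under the Kimura two-parameter model, d = −½ ln(1 − 2P − Q) − ¼ ln(1 − 2Q).
1 − 2P − Q = 0.589744, giving −½ ln(0.589744) = 0.264033.
1 − 2Q = 0.897436, giving −¼ ln(0.897436) = 0.027053.
d = 0.264033 + 0.027053 = 0.291086.

0.291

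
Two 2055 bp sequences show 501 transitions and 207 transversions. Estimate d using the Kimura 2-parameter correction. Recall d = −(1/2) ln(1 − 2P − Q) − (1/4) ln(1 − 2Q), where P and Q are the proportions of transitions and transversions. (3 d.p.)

0.500

P = 501/2055 ≈ 0.243796 and Q = 207/2055 ≈ 0.10073.
Under the Kimura two-parameter model, d = −½ ln(1 − 2P − Q) − ¼ ln(1 − 2Q).
1 − 2P − Q = 0.411678, giving −½ ln(0.411678) = 0.443757.
1 − 2Q = 0.79854, giving −¼ ln(0.79854) = 0.056243.
d = 0.443757 + 0.056243 = 0.500000.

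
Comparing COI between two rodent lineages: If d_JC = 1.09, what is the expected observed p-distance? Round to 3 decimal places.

0.575

p = (3/4)(1 − e^(−4d/3)) = 0.75 × (1 − e^(-1.453333)) = 0.75 × (1 − 0.233790) = 0.574658.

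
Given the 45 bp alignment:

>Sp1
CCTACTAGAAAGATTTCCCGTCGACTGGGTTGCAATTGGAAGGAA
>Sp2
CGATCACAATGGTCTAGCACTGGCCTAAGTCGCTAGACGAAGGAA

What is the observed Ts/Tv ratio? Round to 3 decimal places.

0.353

Transitions are A↔G and C↔T; transversions are all other mismatches.
Transitions: 6. Transversions: 17.
R = 6/17 = 0.352941… ≈ 0.353 (to 3 d.p.).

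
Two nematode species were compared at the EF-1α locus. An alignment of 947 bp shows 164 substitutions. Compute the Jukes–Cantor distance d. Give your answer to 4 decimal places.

p = 164/947 ≈ 0.173178.
d = −(3/4) ln(1 − 4p/3) = −0.75 ln(1 − 0.230904) = −0.75 ln(0.769096)
  = −0.75 × (-0.262539) = 0.196904 substitutions/site.

0.1969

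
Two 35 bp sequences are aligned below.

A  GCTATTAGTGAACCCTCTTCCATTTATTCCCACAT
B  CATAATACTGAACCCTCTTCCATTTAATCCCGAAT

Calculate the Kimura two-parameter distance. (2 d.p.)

Of 35 sites, 1 differences are transitions and 6 are transversions, so P = 1/35 ≈ 0.028571 and Q = 6/35 ≈ 0.171429.
Under the Kimura two-parameter model, d = −½ ln(1 − 2P − Q) − ¼ ln(1 − 2Q).
1 − 2P − Q = 0.771429, giving −½ ln(0.771429) = 0.129755.
1 − 2Q = 0.657142, giving −¼ ln(0.657142) = 0.104964.
d = 0.129755 + 0.104964 = 0.234719.

0.23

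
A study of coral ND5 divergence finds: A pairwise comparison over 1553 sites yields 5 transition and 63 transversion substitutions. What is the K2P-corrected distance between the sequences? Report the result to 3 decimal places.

0.045

P = 5/1553 ≈ 0.00322 and Q = 63/1553 ≈ 0.040567.
Under the Kimura two-parameter model, d = −½ ln(1 − 2P − Q) − ¼ ln(1 − 2Q).
1 − 2P − Q = 0.952993, giving −½ ln(0.952993) = 0.024074.
1 − 2Q = 0.918866, giving −¼ ln(0.918866) = 0.021154.
d = 0.024074 + 0.021154 = 0.045228.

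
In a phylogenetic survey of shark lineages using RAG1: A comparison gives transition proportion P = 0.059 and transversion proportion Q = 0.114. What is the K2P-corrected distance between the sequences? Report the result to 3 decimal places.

Under the Kimura two-parameter model, d = −½ ln(1 − 2P − Q) − ¼ ln(1 − 2Q).
1 − 2P − Q = 0.768, giving −½ ln(0.768) = 0.131983.
1 − 2Q = 0.772, giving −¼ ln(0.772) = 0.064693.
d = 0.131983 + 0.064693 = 0.196676.

0.197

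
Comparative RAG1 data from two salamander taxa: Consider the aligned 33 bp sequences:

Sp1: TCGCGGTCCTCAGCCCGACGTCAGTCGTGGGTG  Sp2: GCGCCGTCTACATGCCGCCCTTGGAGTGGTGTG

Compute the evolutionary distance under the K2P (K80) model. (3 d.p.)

0.719

Of 33 sites, 3 differences are transitions and 12 are transversions, so P = 3/33 ≈ 0.090909 and Q = 12/33 ≈ 0.363636.
Under the Kimura two-parameter model, d = −½ ln(1 − 2P − Q) − ¼ ln(1 − 2Q).
1 − 2P − Q = 0.454546, giving −½ ln(0.454546) = 0.394228.
1 − 2Q = 0.272728, giving −¼ ln(0.272728) = 0.324820.
d = 0.394228 + 0.324820 = 0.719048.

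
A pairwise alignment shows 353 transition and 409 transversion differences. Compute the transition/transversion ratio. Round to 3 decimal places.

0.863

R = 353/409 = 0.863080… ≈ 0.863 (to 3 d.p.).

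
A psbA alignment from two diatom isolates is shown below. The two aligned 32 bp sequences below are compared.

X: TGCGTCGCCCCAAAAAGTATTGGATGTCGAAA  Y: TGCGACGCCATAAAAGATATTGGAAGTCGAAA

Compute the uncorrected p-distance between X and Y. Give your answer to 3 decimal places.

The sequences differ at 6 of 32 positions (sites 5, 10, 11, 16, 17, 25).
p = 6/32 = 0.1875 ≈ 0.188 (to 3 d.p.).

0.188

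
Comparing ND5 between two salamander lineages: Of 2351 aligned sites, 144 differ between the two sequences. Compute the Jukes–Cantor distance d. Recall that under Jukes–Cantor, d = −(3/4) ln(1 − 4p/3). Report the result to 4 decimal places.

0.0639

p = 144/2351 ≈ 0.061251.
d = −(3/4) ln(1 − 4p/3) = −0.75 ln(1 − 0.081668) = −0.75 ln(0.918332)
  = −0.75 × (-0.085196) = 0.063897 substitutions/site.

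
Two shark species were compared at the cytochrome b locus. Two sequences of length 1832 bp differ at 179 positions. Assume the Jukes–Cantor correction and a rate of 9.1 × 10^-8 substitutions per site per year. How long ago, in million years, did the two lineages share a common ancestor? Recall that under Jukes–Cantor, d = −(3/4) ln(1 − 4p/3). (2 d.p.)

0.58

p = 179/1832 ≈ 0.097707.
d = −(3/4) ln(1 − 4p/3) = −0.75 ln(1 − 0.130276) = −0.75 ln(0.869724)
  = −0.75 × (-0.139579) = 0.104684 substitutions/site.
Under a molecular clock d = 2μt, so t = d/(2μ) = 0.104684 / (2 × 9.1 × 10^-8) = 0.58 million years.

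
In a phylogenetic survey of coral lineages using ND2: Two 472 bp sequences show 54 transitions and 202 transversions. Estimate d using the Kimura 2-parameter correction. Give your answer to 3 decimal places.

1.019

P = 54/472 ≈ 0.114407 and Q = 202/472 ≈ 0.427966.
Under the Kimura two-parameter model, d = −½ ln(1 − 2P − Q) − ¼ ln(1 − 2Q).
1 − 2P − Q = 0.34322, giving −½ ln(0.34322) = 0.534692.
1 − 2Q = 0.144068, giving −¼ ln(0.144068) = 0.484367.
d = 0.534692 + 0.484367 = 1.019059.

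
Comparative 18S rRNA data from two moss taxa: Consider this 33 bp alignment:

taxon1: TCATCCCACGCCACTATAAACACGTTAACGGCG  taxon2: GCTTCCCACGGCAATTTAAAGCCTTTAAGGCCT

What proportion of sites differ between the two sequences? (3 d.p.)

The sequences differ at 11 of 33 positions.
p = 11/33 = 0.333333… ≈ 0.333 (to 3 d.p.).

0.333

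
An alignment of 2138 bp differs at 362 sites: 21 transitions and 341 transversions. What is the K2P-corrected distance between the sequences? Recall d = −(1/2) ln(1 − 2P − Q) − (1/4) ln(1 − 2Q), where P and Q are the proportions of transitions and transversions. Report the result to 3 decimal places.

P = 21/2138 ≈ 0.009822 and Q = 341/2138 ≈ 0.159495.
Under the Kimura two-parameter model, d = −½ ln(1 − 2P − Q) − ¼ ln(1 − 2Q).
1 − 2P − Q = 0.820861, giving −½ ln(0.820861) = 0.098701.
1 − 2Q = 0.68101, giving −¼ ln(0.68101) = 0.096045.
d = 0.098701 + 0.096045 = 0.194746.

0.195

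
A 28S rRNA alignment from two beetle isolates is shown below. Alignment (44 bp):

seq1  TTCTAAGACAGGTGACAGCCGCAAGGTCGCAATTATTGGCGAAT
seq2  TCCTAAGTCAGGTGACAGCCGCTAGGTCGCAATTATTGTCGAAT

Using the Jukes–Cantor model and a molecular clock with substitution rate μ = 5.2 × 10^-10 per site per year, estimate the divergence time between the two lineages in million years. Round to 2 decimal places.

93.18

The sequences differ at 4 of 44 sites (2, 8, 23, 39), so p = 4/44 ≈ 0.090909.
d = −(3/4) ln(1 − 4p/3) = −0.75 ln(1 − 0.121212) = −0.75 ln(0.878788)
  = −0.75 × (-0.129212) = 0.096909 substitutions/site.
Under a molecular clock d = 2μt, so t = d/(2μ) = 0.096909 / (2 × 5.2 × 10^-10) = 93.18 million years.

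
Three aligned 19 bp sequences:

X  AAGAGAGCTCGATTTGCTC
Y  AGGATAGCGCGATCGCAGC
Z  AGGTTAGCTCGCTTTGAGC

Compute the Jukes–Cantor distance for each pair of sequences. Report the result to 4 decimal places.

X–Y: 8/19 sites differ → p ≈ 0.421053, d = −0.75 ln(1 − 0.561404) = 0.618132 ≈ 0.6181.
X–Z: 6/19 sites differ → p ≈ 0.315789, d = −0.75 ln(1 − 0.421052) = 0.409907 ≈ 0.4099.
Y–Z: 6/19 sites differ → p ≈ 0.315789, d = −0.75 ln(1 − 0.421052) = 0.409907 ≈ 0.4099.

d(X,Y) = 0.6181, d(X,Z) = 0.4099, d(Y,Z) = 0.4099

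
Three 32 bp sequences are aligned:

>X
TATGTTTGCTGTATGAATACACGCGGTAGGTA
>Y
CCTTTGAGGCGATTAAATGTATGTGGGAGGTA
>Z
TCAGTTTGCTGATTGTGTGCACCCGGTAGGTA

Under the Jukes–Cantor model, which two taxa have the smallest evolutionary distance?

X–Y: 15/32 differ, p = 0.469, d = 0.736.
X–Z: 8/32 differ, p = 0.250, d = 0.304.
Y–Z: 15/32 differ, p = 0.469, d = 0.736.
The smallest distance is between X and Z.

X and Z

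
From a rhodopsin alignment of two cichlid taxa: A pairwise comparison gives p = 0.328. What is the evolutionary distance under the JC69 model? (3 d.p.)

0.431

d = −(3/4) ln(1 − 4p/3) = −0.75 ln(1 − 0.437333) = −0.75 ln(0.562667)
  = −0.75 × (-0.575067) = 0.431300 substitutions/site.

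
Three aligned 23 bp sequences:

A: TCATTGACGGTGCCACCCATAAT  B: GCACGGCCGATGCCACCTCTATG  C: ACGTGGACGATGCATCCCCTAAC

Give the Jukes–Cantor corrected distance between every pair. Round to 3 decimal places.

d(A,B) = 0.553, d(A,C) = 0.467, d(B,C) = 0.553

A–B: 9/23 sites differ → p ≈ 0.391304, d = −0.75 ln(1 − 0.521739) = 0.553199 ≈ 0.553.
A–C: 8/23 sites differ → p ≈ 0.347826, d = −0.75 ln(1 − 0.463768) = 0.467391 ≈ 0.467.
B–C: 9/23 sites differ → p ≈ 0.391304, d = −0.75 ln(1 − 0.521739) = 0.553199 ≈ 0.553.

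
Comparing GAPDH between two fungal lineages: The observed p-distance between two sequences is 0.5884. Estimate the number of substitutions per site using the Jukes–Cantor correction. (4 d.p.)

d = −(3/4) ln(1 − 4p/3) = −0.75 ln(1 − 0.784533) = −0.75 ln(0.215467)
  = −0.75 × (-1.534948) = 1.151211 substitutions/site.

1.1512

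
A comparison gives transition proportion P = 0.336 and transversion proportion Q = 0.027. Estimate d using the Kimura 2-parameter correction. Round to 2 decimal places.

Under the Kimura two-parameter model, d = −½ ln(1 − 2P − Q) − ¼ ln(1 − 2Q).
1 − 2P − Q = 0.301, giving −½ ln(0.301) = 0.600323.
1 − 2Q = 0.946, giving −¼ ln(0.946) = 0.013878.
d = 0.600323 + 0.013878 = 0.614201.

0.61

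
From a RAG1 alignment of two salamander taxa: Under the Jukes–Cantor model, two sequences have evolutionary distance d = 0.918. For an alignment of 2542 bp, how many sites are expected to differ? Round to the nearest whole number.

1346

Invert JC69: p = (3/4)(1 − e^(−4d/3)) = 0.75 × (1 − e^(-1.224)) = 0.75 × (1 − 0.294052) = 0.529461.
Expected differing sites = pL ≈ 0.529461 × 2542 = 1345.889862 ≈ 1346.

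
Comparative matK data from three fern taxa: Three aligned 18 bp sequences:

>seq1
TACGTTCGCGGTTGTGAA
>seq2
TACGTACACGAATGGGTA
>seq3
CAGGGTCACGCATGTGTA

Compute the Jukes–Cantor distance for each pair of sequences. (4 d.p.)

d(seq1,seq2) = 0.4408, d(seq1,seq3) = 0.5482, d(seq2,seq3) = 0.4408

seq1–seq2: 6/18 sites differ → p ≈ 0.333333, d = −0.75 ln(1 − 0.444444) = 0.440839 ≈ 0.4408.
seq1–seq3: 7/18 sites differ → p ≈ 0.388889, d = −0.75 ln(1 − 0.518519) = 0.548166 ≈ 0.5482.
seq2–seq3: 6/18 sites differ → p ≈ 0.333333, d = −0.75 ln(1 − 0.444444) = 0.440839 ≈ 0.4408.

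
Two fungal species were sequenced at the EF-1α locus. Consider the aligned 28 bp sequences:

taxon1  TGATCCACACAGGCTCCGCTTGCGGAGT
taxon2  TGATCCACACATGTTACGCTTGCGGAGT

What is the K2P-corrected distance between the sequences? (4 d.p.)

Of 28 sites, 1 differences are transitions and 2 are transversions, so P = 1/28 ≈ 0.035714 and Q = 2/28 ≈ 0.071429.
Under the Kimura two-parameter model, d = −½ ln(1 − 2P − Q) − ¼ ln(1 − 2Q).
1 − 2P − Q = 0.857143, giving −½ ln(0.857143) = 0.077075.
1 − 2Q = 0.857142, giving −¼ ln(0.857142) = 0.038538.
d = 0.077075 + 0.038538 = 0.115613.

0.1156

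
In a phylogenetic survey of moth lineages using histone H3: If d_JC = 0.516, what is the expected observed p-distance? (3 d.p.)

p = (3/4)(1 − e^(−4d/3)) = 0.75 × (1 − e^(-0.688)) = 0.75 × (1 − 0.502580) = 0.373065.

0.373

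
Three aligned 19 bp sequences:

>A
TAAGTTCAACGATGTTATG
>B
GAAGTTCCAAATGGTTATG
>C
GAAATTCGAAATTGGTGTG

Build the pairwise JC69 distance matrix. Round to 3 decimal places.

d(A,B) = 0.410, d(A,C) = 0.618, d(B,C) = 0.324

A–B: 6/19 sites differ → p ≈ 0.315789, d = −0.75 ln(1 − 0.421052) = 0.409907 ≈ 0.410.
A–C: 8/19 sites differ → p ≈ 0.421053, d = −0.75 ln(1 − 0.561404) = 0.618132 ≈ 0.618.
B–C: 5/19 sites differ → p ≈ 0.263158, d = −0.75 ln(1 − 0.350877) = 0.324100 ≈ 0.324.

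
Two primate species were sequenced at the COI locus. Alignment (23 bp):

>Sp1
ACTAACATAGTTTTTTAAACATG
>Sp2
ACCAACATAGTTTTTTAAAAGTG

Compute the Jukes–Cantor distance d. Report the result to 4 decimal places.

The sequences differ at 3 of 23 sites (3, 20, 21), so p = 3/23 ≈ 0.130435.
d = −(3/4) ln(1 − 4p/3) = −0.75 ln(1 − 0.173913) = −0.75 ln(0.826087)
  = −0.75 × (-0.191055) = 0.143291 substitutions/site.

0.1433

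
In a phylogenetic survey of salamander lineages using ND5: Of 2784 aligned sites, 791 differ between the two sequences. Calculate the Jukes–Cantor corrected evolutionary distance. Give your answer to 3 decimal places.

0.357

p = 791/2784 ≈ 0.284124.
d = −(3/4) ln(1 − 4p/3) = −0.75 ln(1 − 0.378832) = −0.75 ln(0.621168)
  = −0.75 × (-0.476154) = 0.357116 substitutions/site.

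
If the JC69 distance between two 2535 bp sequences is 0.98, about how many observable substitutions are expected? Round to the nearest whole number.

Invert JC69: p = (3/4)(1 − e^(−4d/3)) = 0.75 × (1 − e^(-1.306667)) = 0.75 × (1 − 0.270721) = 0.546959.
Expected differing sites = pL ≈ 0.546959 × 2535 = 1386.541065 ≈ 1387.

1387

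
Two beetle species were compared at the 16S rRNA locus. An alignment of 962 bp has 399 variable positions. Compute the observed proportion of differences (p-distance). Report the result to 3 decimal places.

p = 399/962 = 0.414760… ≈ 0.415 (to 3 d.p.).

0.415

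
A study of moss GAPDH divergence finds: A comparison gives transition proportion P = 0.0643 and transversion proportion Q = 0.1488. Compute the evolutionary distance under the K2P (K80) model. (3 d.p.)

Under the Kimura two-parameter model, d = −½ ln(1 − 2P − Q) − ¼ ln(1 − 2Q).
1 − 2P − Q = 0.7226, giving −½ ln(0.7226) = 0.162450.
1 − 2Q = 0.7024, giving −¼ ln(0.7024) = 0.088313.
d = 0.162450 + 0.088313 = 0.250763.

0.251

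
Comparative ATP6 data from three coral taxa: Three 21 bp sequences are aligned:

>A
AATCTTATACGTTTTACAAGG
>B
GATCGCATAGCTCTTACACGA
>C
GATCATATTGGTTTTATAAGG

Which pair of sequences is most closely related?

A–B: 8/21 differ, p = 0.381, d = 0.532.
A–C: 5/21 differ, p = 0.238, d = 0.286.
B–C: 8/21 differ, p = 0.381, d = 0.532.
The smallest distance is between A and C.

A and C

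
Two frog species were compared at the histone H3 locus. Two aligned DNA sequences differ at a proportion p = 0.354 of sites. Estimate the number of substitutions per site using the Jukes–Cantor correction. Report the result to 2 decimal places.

d = −(3/4) ln(1 − 4p/3) = −0.75 ln(1 − 0.472) = −0.75 ln(0.528)
  = −0.75 × (-0.638659) = 0.478994 substitutions/site.

0.48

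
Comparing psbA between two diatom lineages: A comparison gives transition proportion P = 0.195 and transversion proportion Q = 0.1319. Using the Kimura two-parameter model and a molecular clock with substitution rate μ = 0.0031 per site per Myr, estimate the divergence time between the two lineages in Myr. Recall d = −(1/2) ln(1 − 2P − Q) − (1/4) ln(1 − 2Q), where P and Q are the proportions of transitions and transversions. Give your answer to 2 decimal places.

71.86

Under the Kimura two-parameter model, d = −½ ln(1 − 2P − Q) − ¼ ln(1 − 2Q).
1 − 2P − Q = 0.4781, giving −½ ln(0.4781) = 0.368968.
1 − 2Q = 0.7362, giving −¼ ln(0.7362) = 0.076563.
d = 0.368968 + 0.076563 = 0.445531.
Under a molecular clock d = 2μt, so t = d/(2μ) = 0.445531 / (2 × 0.0031) = 71.86 Myr.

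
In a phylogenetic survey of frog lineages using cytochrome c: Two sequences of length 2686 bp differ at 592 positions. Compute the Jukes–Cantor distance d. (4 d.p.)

p = 592/2686 ≈ 0.220402.
d = −(3/4) ln(1 − 4p/3) = −0.75 ln(1 − 0.293869) = −0.75 ln(0.706131)
  = −0.75 × (-0.347955) = 0.260966 substitutions/site.

0.2610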